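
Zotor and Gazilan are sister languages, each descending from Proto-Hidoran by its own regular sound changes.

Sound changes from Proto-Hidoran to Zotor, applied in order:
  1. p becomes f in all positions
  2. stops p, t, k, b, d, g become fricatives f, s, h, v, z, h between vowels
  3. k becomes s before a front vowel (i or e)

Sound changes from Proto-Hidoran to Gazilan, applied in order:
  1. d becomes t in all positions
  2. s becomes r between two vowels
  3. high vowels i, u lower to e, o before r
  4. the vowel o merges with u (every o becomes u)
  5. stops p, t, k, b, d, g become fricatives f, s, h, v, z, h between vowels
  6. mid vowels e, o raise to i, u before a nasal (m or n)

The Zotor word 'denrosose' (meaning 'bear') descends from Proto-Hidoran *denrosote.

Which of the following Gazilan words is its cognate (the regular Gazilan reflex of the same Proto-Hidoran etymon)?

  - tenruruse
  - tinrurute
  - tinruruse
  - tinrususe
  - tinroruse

Gazilan: *denrosote
  denrosote → tenrosote   [unconditioned shift]
  tenrosote → tenrorote   [rhotacism]
  tenrorote (rule 3 does not apply)
  tenrorote → tenrurute   [vowel merger]
  tenrurute → tenruruse   [intervocalic lenition]
  tenruruse → tinruruse   [pre-nasal raising]
  giving Gazilan tinruruse.
Only 'tinruruse' matches the regular Gazilan development of *denrosote.

tinruruse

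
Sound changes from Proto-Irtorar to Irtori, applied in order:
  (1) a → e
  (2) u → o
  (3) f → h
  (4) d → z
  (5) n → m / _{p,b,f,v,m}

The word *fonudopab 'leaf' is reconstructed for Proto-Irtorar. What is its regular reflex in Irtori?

honozopeb

Irtori: *fonudopab > fonudopeb > fonodopeb > honodopeb > honozopeb  (by vowel merger, vowel merger, unconditioned shift, unconditioned shift)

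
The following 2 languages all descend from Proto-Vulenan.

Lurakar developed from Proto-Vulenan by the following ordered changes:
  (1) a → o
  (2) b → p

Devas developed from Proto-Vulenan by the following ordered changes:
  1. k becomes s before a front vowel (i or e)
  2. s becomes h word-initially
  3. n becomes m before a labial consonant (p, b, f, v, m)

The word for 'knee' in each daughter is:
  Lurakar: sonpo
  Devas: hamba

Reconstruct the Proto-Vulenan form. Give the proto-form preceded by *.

*sanba

Position 1: Lurakar has s, Devas has h. Lurakar preserves s here (none of its changes turn any other segment into s), so the proto-segment is *s.
Position 2: Lurakar has o, Devas has a. Devas preserves a here (none of its changes turn any other segment into a), so the proto-segment is *a.
Continuing position by position gives *sanba; check it forward:
Lurakar: *sanba
  sanba → sonbo   [vowel merger]
  sonbo → sonpo   [unconditioned shift]
  giving Lurakar sonpo.
Devas: *sanba
  sanba (rule 1 does not apply)
  sanba → hanba   [debuccalisation]
  hanba → hamba   [nasal place assimilation]
  giving Devas hamba.
*sanba is the unique common source.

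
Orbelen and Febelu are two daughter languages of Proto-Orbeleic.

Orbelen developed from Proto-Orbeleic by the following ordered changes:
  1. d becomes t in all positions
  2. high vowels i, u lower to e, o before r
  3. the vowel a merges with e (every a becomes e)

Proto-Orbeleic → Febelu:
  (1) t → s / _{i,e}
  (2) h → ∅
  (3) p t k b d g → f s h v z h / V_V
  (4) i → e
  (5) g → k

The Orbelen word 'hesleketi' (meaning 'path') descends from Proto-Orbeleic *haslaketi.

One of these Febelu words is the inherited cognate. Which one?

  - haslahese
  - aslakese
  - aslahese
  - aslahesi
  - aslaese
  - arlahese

aslahese

Febelu: *haslaketi
  haslaketi → haslakesi   [palatalisation]
  haslakesi → aslakesi   [h-loss]
  aslakesi → aslahesi   [intervocalic lenition]
  aslahesi → aslahese   [vowel merger]
  aslahese (rule 5 does not apply)
  giving Febelu aslahese.
Only 'aslahese' matches the regular Febelu development of *haslaketi.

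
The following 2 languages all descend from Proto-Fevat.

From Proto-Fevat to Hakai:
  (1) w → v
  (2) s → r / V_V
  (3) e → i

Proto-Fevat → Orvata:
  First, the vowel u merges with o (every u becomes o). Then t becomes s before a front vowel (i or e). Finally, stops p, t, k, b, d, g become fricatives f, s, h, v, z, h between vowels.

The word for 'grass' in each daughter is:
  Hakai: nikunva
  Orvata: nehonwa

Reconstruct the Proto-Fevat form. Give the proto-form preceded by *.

Position 3: Hakai has k, Orvata has h. Hakai preserves k here (none of its changes turn any other segment into k), so the proto-segment is *k.
Position 2: Hakai has i, Orvata has e. Orvata preserves e here (none of its changes turn any other segment into e), so the proto-segment is *e.
Continuing position by position gives *nekunwa; check it forward:
Hakai: *nekunwa > nekunva > nikunva  (by unconditioned shift, vowel merger)
Orvata: *nekunwa > nekonwa > nehonwa  (by vowel merger, intervocalic lenition)
No other proto-form is consistent with every reflex, so the reconstruction is *nekunwa.

*nekunwa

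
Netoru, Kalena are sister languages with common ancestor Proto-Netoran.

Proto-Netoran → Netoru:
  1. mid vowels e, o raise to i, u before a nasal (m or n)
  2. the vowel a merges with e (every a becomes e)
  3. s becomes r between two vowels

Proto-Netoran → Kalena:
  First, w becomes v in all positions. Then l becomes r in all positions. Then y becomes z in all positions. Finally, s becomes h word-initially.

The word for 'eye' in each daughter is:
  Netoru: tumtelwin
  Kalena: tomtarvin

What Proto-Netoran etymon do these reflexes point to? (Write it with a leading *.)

*tomtalwin

Position 7: Netoru has w, Kalena has v. Netoru preserves w here (none of its changes turn any other segment into w), so the proto-segment is *w.
Position 6: Netoru has l, Kalena has r. Netoru preserves l here (none of its changes turn any other segment into l), so the proto-segment is *l.
Verify the candidate proto-form against each daughter:
Netoru: *tomtalwin
  tomtalwin → tumtalwin   [pre-nasal raising]
  tumtalwin → tumtelwin   [vowel merger]
  tumtelwin (rule 3 does not apply)
  giving Netoru tumtelwin.
Kalena: *tomtalwin > tomtalvin > tomtarvin  (by unconditioned shift, unconditioned shift)
*tomtalwin is the unique common source.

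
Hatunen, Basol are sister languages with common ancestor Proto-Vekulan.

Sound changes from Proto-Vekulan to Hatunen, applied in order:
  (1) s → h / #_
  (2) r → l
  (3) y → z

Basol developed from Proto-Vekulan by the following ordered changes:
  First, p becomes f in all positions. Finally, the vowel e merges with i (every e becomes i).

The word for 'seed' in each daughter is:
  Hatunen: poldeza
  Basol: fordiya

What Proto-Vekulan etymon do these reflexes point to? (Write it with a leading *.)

*pordeya

Position 6: Hatunen has z, Basol has y. Basol preserves y here (none of its changes turn any other segment into y), so the proto-segment is *y.
Position 5: Hatunen has e, Basol has i. Hatunen preserves e here (none of its changes turn any other segment into e), so the proto-segment is *e.
Position 3: Hatunen has l, Basol has r. Basol preserves r here (none of its changes turn any other segment into r), so the proto-segment is *r.
Continuing position by position gives *pordeya; check it forward:
Hatunen: *pordeya > poldeya > poldeza  (by unconditioned shift, unconditioned shift)
Basol: start from *pordeya.
  rule 1 (unconditioned shift): pordeya → fordeya
  rule 2 (vowel merger): fordeya → fordiya
  ⇒ Basol fordiya
Only *pordeya yields all of Hatunen poldeza, Basol fordiya.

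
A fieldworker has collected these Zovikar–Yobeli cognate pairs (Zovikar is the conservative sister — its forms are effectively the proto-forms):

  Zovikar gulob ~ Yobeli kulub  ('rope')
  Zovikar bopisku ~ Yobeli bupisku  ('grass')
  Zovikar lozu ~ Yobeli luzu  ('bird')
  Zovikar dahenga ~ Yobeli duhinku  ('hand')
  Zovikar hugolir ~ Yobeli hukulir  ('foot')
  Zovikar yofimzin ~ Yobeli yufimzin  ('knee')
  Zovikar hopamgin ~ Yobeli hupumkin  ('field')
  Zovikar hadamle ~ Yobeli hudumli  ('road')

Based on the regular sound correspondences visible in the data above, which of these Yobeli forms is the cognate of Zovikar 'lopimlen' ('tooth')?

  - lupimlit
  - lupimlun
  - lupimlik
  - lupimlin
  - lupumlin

bopisku ~ bupisku, hopamgin ~ hupumkin — Zovikar o corresponds to Yobeli u after a consonant, before a labial obstruent.
dahenga ~ duhinku — Zovikar e corresponds to Yobeli i after a consonant, before a nasal.
Applying these to Zovikar 'lopimlen':
  lopimlen → lupimlen   (o→u after a consonant, before a labial obstruent)
  lupimlen → lupimlin   (e→i after a consonant, before a nasal)
So the Yobeli cognate is 'lupimlin'.

lupimlin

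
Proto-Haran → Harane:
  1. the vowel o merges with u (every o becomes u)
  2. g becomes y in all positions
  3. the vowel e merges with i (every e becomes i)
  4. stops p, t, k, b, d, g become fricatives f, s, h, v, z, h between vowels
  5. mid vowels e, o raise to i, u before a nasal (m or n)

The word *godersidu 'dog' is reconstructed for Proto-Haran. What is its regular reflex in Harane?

yuzirsizu

Harane: start from *godersidu.
  rule 1 (vowel merger): godersidu → gudersidu
  rule 2 (unconditioned shift): gudersidu → yudersidu
  rule 3 (vowel merger): yudersidu → yudirsidu
  rule 4 (intervocalic lenition): yudirsidu → yuzirsizu
  rule 5: no change — yuzirsizu
  ⇒ Harane yuzirsizu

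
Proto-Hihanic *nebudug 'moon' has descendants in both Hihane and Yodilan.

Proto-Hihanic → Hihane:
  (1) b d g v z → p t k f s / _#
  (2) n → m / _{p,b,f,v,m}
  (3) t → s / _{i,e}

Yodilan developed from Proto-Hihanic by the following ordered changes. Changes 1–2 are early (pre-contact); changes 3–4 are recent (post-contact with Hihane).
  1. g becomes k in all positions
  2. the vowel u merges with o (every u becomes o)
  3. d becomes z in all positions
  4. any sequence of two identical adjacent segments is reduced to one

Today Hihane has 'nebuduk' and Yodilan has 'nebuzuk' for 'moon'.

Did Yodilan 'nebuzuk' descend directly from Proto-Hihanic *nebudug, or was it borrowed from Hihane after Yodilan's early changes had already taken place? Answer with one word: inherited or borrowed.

If inherited, *nebudug would pass through all of Yodilan's changes:
Yodilan: *nebudug > nebuduk > nebodok > nebozok  (by unconditioned shift, vowel merger, unconditioned shift)
If borrowed from Hihane 'nebuduk' after the early changes, it would undergo only the recent ones:
  rule 3 (unconditioned shift): nebuduk → nebuzuk
  rule 4 (degemination): no change (nebuzuk)
  ⇒ as a loan: nebuzuk
Yodilan 'nebuzuk' matches the loan outcome 'nebuzuk', not the inherited 'nebozok' — it skipped the early Yodilan changes, so it was borrowed from Hihane.

borrowed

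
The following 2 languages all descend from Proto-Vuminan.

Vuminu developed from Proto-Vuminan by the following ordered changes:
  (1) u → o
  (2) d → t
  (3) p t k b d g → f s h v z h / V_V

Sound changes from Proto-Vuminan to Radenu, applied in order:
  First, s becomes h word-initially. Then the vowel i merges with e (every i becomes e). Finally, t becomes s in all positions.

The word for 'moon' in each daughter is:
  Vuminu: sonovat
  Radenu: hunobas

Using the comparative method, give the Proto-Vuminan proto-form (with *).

Position 7: Vuminu has t, Radenu has s. Taking the neighbouring segments as reconstructed: Vuminu t could go back to *t or *d; Radenu s could go back to *t or *s — the one source consistent with every daughter is *t.
Position 1: Vuminu has s, Radenu has h. Taking the neighbouring segments as reconstructed: Vuminu s can only go back to *s; Radenu h could go back to *s or *h — the one source consistent with every daughter is *s.
Position 5: Vuminu has v, Radenu has b. Radenu preserves b here (none of its changes turn any other segment into b), so the proto-segment is *b.
Continuing position by position gives *sunobat; check it forward:
Vuminu: *sunobat > sonobat > sonovat  (by vowel merger, intervocalic lenition)
Radenu: start from *sunobat.
  rule 1 (debuccalisation): sunobat → hunobat
  rule 2: no change — hunobat
  rule 3 (unconditioned shift): hunobat → hunobas
  ⇒ Radenu hunobas
No other proto-form is consistent with every reflex, so the reconstruction is *sunobat.

*sunobat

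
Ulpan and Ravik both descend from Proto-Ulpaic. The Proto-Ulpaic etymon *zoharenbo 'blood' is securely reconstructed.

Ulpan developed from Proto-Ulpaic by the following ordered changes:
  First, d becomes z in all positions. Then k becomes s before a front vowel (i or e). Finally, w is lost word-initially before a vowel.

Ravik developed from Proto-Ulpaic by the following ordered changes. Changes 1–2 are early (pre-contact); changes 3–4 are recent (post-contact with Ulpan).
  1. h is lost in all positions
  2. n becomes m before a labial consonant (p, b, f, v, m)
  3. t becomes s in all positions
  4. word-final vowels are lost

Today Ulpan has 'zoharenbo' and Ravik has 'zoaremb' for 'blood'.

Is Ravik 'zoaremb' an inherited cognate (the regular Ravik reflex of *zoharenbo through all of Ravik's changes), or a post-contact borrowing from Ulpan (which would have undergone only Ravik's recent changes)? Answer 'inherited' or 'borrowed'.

inherited

If inherited, *zoharenbo would pass through all of Ravik's changes:
Ravik: start from *zoharenbo.
  rule 1 (h-loss): zoharenbo → zoarenbo
  rule 2 (nasal place assimilation): zoarenbo → zoarembo
  rule 3: no change — zoarembo
  rule 4 (apocope): zoarembo → zoaremb
  ⇒ Ravik zoaremb
If borrowed from Ulpan 'zoharenbo' after the early changes, it would undergo only the recent ones:
  rule 3 (unconditioned shift): no change (zoharenbo)
  rule 4 (apocope): zoharenbo → zoharenb
  ⇒ as a loan: zoharenb
Ravik 'zoaremb' matches the inherited outcome exactly, so it is an inherited cognate, not a loan.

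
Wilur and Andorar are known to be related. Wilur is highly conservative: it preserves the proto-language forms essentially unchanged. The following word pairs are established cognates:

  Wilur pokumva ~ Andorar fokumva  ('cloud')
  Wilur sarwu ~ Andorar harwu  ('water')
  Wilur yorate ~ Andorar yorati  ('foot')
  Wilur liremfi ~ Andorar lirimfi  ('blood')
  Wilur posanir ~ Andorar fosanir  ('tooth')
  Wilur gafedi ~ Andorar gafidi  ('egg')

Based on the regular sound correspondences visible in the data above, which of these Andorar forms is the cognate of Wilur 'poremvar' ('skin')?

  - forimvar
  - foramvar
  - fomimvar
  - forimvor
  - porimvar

forimvar

pokumva ~ fokumva, posanir ~ fosanir — Wilur p corresponds to Andorar f word-initially before a back vowel.
liremfi ~ lirimfi — Wilur e corresponds to Andorar i after a consonant, before a nasal.
Applying these to Wilur 'poremvar':
  poremvar → foremvar   (p→f word-initially before a back vowel)
  foremvar → forimvar   (e→i after a consonant, before a nasal)
So the Andorar cognate is 'forimvar'.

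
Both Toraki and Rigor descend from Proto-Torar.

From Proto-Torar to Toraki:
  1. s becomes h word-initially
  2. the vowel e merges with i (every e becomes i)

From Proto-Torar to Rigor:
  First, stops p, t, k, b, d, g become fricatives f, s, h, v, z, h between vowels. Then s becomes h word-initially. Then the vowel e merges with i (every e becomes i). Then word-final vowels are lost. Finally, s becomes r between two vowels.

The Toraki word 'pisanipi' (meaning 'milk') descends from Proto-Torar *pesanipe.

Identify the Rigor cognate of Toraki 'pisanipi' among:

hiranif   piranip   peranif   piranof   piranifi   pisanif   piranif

piranif

Rigor: *pesanipe
  pesanipe → pesanife   [intervocalic lenition]
  pesanife (rule 2 does not apply)
  pesanife → pisanifi   [vowel merger]
  pisanifi → pisanif   [apocope]
  pisanif → piranif   [rhotacism]
  giving Rigor piranif.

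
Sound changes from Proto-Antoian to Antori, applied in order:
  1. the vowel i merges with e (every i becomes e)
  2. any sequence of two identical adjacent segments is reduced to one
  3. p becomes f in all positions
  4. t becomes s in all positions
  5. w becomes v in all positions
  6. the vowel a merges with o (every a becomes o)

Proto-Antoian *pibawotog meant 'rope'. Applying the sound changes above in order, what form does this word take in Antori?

febovosog

Antori: start from *pibawotog.
  rule 1 (vowel merger): pibawotog → pebawotog
  rule 2: no change — pebawotog
  rule 3 (unconditioned shift): pebawotog → febawotog
  rule 4 (unconditioned shift): febawotog → febawosog
  rule 5 (unconditioned shift): febawosog → febavosog
  rule 6 (vowel merger): febavosog → febovosog
  ⇒ Antori febovosog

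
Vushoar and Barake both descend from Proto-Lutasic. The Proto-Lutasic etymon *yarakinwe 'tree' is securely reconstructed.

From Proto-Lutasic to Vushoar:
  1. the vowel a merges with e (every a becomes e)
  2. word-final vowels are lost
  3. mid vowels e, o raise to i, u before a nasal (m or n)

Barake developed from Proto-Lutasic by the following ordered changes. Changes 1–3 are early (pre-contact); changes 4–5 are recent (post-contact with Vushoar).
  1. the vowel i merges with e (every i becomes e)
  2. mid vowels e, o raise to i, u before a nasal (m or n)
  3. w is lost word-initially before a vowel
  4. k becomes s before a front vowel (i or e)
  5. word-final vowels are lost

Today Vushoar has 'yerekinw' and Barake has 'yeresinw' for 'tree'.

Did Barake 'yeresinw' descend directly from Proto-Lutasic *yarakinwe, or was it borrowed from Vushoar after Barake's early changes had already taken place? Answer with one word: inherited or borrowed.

borrowed

If inherited, *yarakinwe would pass through all of Barake's changes:
Barake: start from *yarakinwe.
  rule 1 (vowel merger): yarakinwe → yarakenwe
  rule 2 (pre-nasal raising): yarakenwe → yarakinwe
  rule 3: no change — yarakinwe
  rule 4 (palatalisation): yarakinwe → yarasinwe
  rule 5 (apocope): yarasinwe → yarasinw
  ⇒ Barake yarasinw
If borrowed from Vushoar 'yerekinw' after the early changes, it would undergo only the recent ones:
  rule 4 (palatalisation): yerekinw → yeresinw
  rule 5 (apocope): no change (yeresinw)
  ⇒ as a loan: yeresinw
Barake 'yeresinw' matches the loan outcome 'yeresinw', not the inherited 'yarasinw' — it skipped the early Barake changes, so it was borrowed from Vushoar.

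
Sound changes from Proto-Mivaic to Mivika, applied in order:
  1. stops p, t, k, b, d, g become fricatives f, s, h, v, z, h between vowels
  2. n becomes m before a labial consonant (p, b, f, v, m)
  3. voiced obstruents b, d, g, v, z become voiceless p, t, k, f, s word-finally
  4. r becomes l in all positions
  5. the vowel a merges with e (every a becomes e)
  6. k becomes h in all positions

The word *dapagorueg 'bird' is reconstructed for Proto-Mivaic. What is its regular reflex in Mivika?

defeholueh

Mivika: *dapagorueg > dafahorueg > dafahoruek > dafaholuek > defeholuek > defeholueh  (by intervocalic lenition, final devoicing, unconditioned shift, vowel merger, unconditioned shift)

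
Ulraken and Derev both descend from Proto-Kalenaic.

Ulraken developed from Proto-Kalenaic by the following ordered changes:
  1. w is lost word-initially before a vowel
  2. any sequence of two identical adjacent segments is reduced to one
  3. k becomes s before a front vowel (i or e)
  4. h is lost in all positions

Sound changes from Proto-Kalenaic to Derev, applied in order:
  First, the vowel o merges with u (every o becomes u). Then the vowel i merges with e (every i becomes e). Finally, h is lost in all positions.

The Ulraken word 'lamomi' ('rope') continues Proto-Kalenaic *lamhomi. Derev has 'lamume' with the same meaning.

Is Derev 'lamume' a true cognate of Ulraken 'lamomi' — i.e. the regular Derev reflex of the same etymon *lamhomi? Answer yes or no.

Derive the expected Derev reflex of *lamhomi:
Derev: *lamhomi
  lamhomi → lamhumi   [vowel merger]
  lamhumi → lamhume   [vowel merger]
  lamhume → lamume   [h-loss]
  giving Derev lamume.
Derev 'lamume' matches the regular reflex exactly, so the pair is cognate.

yes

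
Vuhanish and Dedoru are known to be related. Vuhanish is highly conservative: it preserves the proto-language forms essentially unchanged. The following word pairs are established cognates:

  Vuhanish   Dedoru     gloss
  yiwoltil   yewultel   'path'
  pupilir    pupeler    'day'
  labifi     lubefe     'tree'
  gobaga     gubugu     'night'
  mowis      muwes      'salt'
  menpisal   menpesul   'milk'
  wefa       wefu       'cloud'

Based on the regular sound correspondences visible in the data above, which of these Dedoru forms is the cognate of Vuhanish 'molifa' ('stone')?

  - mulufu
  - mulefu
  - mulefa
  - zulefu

mulefu

yiwoltil ~ yewultel, mowis ~ muwes — Vuhanish o corresponds to Dedoru u after a consonant, before a consonant other than r, m, n, p, b, f, v.
labifi ~ lubefe — Vuhanish i corresponds to Dedoru e after a consonant, before a labial obstruent.
gobaga ~ gubugu, wefa ~ wefu — Vuhanish a corresponds to Dedoru u word-finally.
Applying these to Vuhanish 'molifa':
  molifa → mulifa   (o→u after a consonant, before a consonant other than r, m, n, p, b, f, v)
  mulifa → mulefa   (i→e after a consonant, before a labial obstruent)
  mulefa → mulefu   (a→u word-finally)
So the Dedoru cognate is 'mulefu'.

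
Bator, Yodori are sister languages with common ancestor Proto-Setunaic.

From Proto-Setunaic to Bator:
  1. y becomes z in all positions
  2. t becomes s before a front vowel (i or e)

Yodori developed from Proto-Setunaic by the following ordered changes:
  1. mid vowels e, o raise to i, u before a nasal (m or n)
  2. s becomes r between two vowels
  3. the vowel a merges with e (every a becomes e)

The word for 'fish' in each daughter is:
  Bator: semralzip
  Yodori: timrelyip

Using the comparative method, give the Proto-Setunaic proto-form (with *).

Position 1: Bator has s, Yodori has t. Yodori preserves t here (none of its changes turn any other segment into t), so the proto-segment is *t.
Position 2: Bator has e, Yodori has i. Bator preserves e here (none of its changes turn any other segment into e), so the proto-segment is *e.
This points to *temralyip. Verify forward in each daughter:
Bator: *temralyip > temralzip > semralzip  (by unconditioned shift, palatalisation)
Yodori: *temralyip > timralyip > timrelyip  (by pre-nasal raising, vowel merger)
Only *temralyip yields all of Bator semralzip, Yodori timrelyip.

*temralyip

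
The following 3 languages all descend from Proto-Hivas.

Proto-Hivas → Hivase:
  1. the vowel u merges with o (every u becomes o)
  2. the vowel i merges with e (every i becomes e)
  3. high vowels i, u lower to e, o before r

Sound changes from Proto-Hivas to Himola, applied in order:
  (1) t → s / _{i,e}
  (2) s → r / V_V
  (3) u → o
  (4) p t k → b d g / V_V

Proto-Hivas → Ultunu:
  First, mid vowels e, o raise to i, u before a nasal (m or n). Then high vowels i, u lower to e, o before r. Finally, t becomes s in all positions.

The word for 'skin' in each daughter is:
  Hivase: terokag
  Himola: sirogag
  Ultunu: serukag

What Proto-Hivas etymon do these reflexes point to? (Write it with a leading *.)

*tirukag

Position 4: Hivase has o, Himola has o, Ultunu has u. Taking the neighbouring segments as reconstructed: Hivase o could go back to *o or *u; Himola o could go back to *o or *u; Ultunu u can only go back to *u — the one source consistent with every daughter is *u.
Position 1: Hivase has t, Himola has s, Ultunu has s. Hivase preserves t here (none of its changes turn any other segment into t), so the proto-segment is *t.
Position 2: Hivase has e, Himola has i, Ultunu has e. Himola preserves i here (none of its changes turn any other segment into i), so the proto-segment is *i.
Continuing position by position gives *tirukag; check it forward:
Hivase: start from *tirukag.
  rule 1 (vowel merger): tirukag → tirokag
  rule 2 (vowel merger): tirokag → terokag
  rule 3: no change — terokag
  ⇒ Hivase terokag
Himola: start from *tirukag.
  rule 1 (palatalisation): tirukag → sirukag
  rule 2: no change — sirukag
  rule 3 (vowel merger): sirukag → sirokag
  rule 4 (intervocalic voicing): sirokag → sirogag
  ⇒ Himola sirogag
Ultunu: *tirukag
  tirukag (rule 1 does not apply)
  tirukag → terukag   [pre-rhotic lowering]
  terukag → serukag   [unconditioned shift]
  giving Ultunu serukag.
No other proto-form is consistent with every reflex, so the reconstruction is *tirukag.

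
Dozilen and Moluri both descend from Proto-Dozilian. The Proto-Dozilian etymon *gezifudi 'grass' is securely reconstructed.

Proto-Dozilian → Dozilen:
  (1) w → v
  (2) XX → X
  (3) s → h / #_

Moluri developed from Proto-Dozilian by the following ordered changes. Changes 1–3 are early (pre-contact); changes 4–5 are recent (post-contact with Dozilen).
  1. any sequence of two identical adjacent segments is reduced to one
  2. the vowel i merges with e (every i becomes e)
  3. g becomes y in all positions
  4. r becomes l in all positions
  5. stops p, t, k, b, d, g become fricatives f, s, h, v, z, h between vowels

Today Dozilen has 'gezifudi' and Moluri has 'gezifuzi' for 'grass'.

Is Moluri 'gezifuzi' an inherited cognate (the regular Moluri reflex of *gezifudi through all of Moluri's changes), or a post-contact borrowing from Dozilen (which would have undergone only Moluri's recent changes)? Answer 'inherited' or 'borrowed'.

borrowed

If inherited, *gezifudi would pass through all of Moluri's changes:
Moluri: *gezifudi > gezefude > yezefude > yezefuze  (by vowel merger, unconditioned shift, intervocalic lenition)
If borrowed from Dozilen 'gezifudi' after the early changes, it would undergo only the recent ones:
  rule 4 (unconditioned shift): no change (gezifudi)
  rule 5 (intervocalic lenition): gezifudi → gezifuzi
  ⇒ as a loan: gezifuzi
Moluri 'gezifuzi' matches the loan outcome 'gezifuzi', not the inherited 'yezefuze' — it skipped the early Moluri changes, so it was borrowed from Dozilen.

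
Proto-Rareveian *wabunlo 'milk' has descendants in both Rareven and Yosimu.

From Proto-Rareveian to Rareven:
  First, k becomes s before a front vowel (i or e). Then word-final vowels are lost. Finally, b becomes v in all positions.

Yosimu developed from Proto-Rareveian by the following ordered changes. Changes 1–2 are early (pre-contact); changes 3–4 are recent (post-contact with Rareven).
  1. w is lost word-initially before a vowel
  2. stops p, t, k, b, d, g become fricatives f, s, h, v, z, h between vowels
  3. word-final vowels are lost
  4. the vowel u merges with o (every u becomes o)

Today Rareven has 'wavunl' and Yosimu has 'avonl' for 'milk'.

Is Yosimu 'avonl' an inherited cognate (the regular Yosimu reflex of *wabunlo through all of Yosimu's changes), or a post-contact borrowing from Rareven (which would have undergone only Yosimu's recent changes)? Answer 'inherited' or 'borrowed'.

inherited

If inherited, *wabunlo would pass through all of Yosimu's changes:
Yosimu: *wabunlo > abunlo > avunlo > avunl > avonl  (by glide loss, intervocalic lenition, apocope, vowel merger)
If borrowed from Rareven 'wavunl' after the early changes, it would undergo only the recent ones:
  rule 3 (apocope): no change (wavunl)
  rule 4 (vowel merger): wavunl → wavonl
  ⇒ as a loan: wavonl
Yosimu 'avonl' matches the inherited outcome exactly, so it is an inherited cognate, not a loan.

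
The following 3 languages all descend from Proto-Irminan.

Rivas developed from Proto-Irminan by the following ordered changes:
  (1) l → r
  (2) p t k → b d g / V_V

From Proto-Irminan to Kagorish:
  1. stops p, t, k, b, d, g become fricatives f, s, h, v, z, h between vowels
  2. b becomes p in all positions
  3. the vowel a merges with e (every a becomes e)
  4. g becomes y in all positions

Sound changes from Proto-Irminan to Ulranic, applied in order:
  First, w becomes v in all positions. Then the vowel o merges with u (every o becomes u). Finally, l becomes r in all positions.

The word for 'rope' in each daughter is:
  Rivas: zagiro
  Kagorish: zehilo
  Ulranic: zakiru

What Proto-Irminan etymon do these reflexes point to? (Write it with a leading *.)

Position 5: Rivas has r, Kagorish has l, Ulranic has r. Kagorish preserves l here (none of its changes turn any other segment into l), so the proto-segment is *l.
Position 3: Rivas has g, Kagorish has h, Ulranic has k. Ulranic preserves k here (none of its changes turn any other segment into k), so the proto-segment is *k.
Position 2: Rivas has a, Kagorish has e, Ulranic has a. Rivas preserves a here (none of its changes turn any other segment into a), so the proto-segment is *a.
Continuing position by position gives *zakilo; check it forward:
Rivas: start from *zakilo.
  rule 1 (unconditioned shift): zakilo → zakiro
  rule 2 (intervocalic voicing): zakiro → zagiro
  ⇒ Rivas zagiro
Kagorish: *zakilo
  zakilo → zahilo   [intervocalic lenition]
  zahilo (rule 2 does not apply)
  zahilo → zehilo   [vowel merger]
  zehilo (rule 4 does not apply)
  giving Kagorish zehilo.
Ulranic: *zakilo > zakilu > zakiru  (by vowel merger, unconditioned shift)
*zakilo is the unique common source.

*zakilo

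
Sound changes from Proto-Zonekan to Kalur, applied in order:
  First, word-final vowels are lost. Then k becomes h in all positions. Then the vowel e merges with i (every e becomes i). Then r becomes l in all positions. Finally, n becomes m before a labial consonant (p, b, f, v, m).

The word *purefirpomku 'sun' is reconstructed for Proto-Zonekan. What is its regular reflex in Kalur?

Kalur: start from *purefirpomku.
  rule 1 (apocope): purefirpomku → purefirpomk
  rule 2 (unconditioned shift): purefirpomk → purefirpomh
  rule 3 (vowel merger): purefirpomh → purifirpomh
  rule 4 (unconditioned shift): purifirpomh → pulifilpomh
  rule 5: no change — pulifilpomh
  ⇒ Kalur pulifilpomh

pulifilpomh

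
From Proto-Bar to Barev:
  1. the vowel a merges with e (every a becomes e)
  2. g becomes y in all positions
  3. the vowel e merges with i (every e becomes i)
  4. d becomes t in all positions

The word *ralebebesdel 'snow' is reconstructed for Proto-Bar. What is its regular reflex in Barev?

rilibibistil

Barev: *ralebebesdel > relebebesdel > rilibibisdil > rilibibistil  (by vowel merger, vowel merger, unconditioned shift)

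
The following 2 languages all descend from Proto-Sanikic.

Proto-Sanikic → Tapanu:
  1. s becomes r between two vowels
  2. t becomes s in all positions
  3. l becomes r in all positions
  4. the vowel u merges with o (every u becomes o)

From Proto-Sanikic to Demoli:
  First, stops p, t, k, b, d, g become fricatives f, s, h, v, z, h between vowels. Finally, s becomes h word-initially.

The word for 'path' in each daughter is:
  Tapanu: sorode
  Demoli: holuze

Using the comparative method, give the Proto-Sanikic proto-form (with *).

*solude

Position 5: Tapanu has d, Demoli has z. Tapanu preserves d here (none of its changes turn any other segment into d), so the proto-segment is *d.
Position 1: Tapanu has s, Demoli has h. Taking the neighbouring segments as reconstructed: Tapanu s could go back to *t or *s; Demoli h could go back to *s or *h — the one source consistent with every daughter is *s.
This points to *solude. Verify forward in each daughter:
Tapanu: start from *solude.
  rule 1: no change — solude
  rule 2: no change — solude
  rule 3 (unconditioned shift): solude → sorude
  rule 4 (vowel merger): sorude → sorode
  ⇒ Tapanu sorode
Demoli: *solude > soluze > holuze  (by intervocalic lenition, debuccalisation)
Only *solude yields all of Tapanu sorode, Demoli holuze.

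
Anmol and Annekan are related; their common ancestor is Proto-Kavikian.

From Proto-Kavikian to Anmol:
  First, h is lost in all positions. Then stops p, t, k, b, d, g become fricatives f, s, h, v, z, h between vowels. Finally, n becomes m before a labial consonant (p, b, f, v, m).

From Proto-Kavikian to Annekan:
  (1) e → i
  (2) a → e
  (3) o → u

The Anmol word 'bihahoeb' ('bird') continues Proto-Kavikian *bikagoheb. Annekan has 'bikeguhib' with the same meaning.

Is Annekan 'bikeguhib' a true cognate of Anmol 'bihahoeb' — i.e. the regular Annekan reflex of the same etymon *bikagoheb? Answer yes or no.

yes

Derive the expected Annekan reflex of *bikagoheb:
Annekan: *bikagoheb > bikagohib > bikegohib > bikeguhib  (by vowel merger, vowel merger, vowel merger)
Annekan 'bikeguhib' matches the regular reflex exactly, so the pair is cognate.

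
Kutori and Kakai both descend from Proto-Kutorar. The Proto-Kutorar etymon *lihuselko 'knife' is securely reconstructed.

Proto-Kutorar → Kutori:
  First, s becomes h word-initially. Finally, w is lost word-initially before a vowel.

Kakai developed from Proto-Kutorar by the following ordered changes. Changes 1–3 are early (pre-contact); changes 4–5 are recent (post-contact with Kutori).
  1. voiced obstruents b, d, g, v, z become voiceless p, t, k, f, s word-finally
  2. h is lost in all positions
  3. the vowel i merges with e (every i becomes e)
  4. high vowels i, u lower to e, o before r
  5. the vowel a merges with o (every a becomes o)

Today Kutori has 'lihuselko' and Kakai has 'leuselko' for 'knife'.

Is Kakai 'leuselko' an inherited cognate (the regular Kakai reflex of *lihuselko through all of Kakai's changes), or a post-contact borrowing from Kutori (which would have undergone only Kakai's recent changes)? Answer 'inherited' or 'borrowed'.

inherited

If inherited, *lihuselko would pass through all of Kakai's changes:
Kakai: *lihuselko
  lihuselko (rule 1 does not apply)
  lihuselko → liuselko   [h-loss]
  liuselko → leuselko   [vowel merger]
  leuselko (rule 4 does not apply)
  leuselko (rule 5 does not apply)
  giving Kakai leuselko.
If borrowed from Kutori 'lihuselko' after the early changes, it would undergo only the recent ones:
  rule 4 (pre-rhotic lowering): no change (lihuselko)
  rule 5 (vowel merger): no change (lihuselko)
  ⇒ as a loan: lihuselko
Kakai 'leuselko' matches the inherited outcome exactly, so it is an inherited cognate, not a loan.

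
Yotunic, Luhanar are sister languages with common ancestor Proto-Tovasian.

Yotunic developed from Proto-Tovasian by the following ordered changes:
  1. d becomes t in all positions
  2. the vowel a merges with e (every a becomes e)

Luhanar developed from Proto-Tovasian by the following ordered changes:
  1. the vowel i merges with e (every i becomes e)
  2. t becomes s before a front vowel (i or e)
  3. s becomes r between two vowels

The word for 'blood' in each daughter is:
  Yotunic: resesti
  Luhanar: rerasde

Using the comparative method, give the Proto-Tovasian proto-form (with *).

Position 7: Yotunic has i, Luhanar has e. Yotunic preserves i here (none of its changes turn any other segment into i), so the proto-segment is *i.
Position 4: Yotunic has e, Luhanar has a. Luhanar preserves a here (none of its changes turn any other segment into a), so the proto-segment is *a.
Position 6: Yotunic has t, Luhanar has d. Luhanar preserves d here (none of its changes turn any other segment into d), so the proto-segment is *d.
This points to *resasdi. Verify forward in each daughter:
Yotunic: *resasdi > resasti > resesti  (by unconditioned shift, vowel merger)
Luhanar: *resasdi
  resasdi → resasde   [vowel merger]
  resasde (rule 2 does not apply)
  resasde → rerasde   [rhotacism]
  giving Luhanar rerasde.
No other proto-form is consistent with every reflex, so the reconstruction is *resasdi.

*resasdi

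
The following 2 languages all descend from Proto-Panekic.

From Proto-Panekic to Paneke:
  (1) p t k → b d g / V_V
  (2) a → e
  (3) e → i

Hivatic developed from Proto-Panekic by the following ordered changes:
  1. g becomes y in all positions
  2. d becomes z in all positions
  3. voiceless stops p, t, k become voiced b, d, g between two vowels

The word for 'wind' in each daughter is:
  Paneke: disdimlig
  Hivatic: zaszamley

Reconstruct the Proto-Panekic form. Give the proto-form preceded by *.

Position 4: Paneke has d, Hivatic has z. Taking the neighbouring segments as reconstructed: Paneke d can only go back to *d; Hivatic z could go back to *d or *z — the one source consistent with every daughter is *d.
Position 2: Paneke has i, Hivatic has a. Hivatic preserves a here (none of its changes turn any other segment into a), so the proto-segment is *a.
Position 5: Paneke has i, Hivatic has a. Hivatic preserves a here (none of its changes turn any other segment into a), so the proto-segment is *a.
Verify the candidate proto-form against each daughter:
Paneke: *dasdamleg > desdemleg > disdimlig  (by vowel merger, vowel merger)
Hivatic: *dasdamleg > dasdamley > zaszamley  (by unconditioned shift, unconditioned shift)
*dasdamleg is the unique common source.

*dasdamleg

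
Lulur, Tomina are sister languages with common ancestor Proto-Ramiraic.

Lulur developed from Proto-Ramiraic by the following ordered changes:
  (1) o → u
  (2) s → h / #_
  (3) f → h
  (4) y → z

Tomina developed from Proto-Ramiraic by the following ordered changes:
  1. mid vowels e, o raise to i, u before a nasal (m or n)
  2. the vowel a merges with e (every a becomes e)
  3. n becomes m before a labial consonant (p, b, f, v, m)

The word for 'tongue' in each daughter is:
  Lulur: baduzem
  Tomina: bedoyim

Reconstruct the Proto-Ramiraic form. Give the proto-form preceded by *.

Position 6: Lulur has e, Tomina has i. Lulur preserves e here (none of its changes turn any other segment into e), so the proto-segment is *e.
Position 4: Lulur has u, Tomina has o. Tomina preserves o here (none of its changes turn any other segment into o), so the proto-segment is *o.
Continuing position by position gives *badoyem; check it forward:
Lulur: *badoyem > baduyem > baduzem  (by vowel merger, unconditioned shift)
Tomina: *badoyem
  badoyem → badoyim   [pre-nasal raising]
  badoyim → bedoyim   [vowel merger]
  bedoyim (rule 3 does not apply)
  giving Tomina bedoyim.
Only *badoyem yields all of Lulur baduzem, Tomina bedoyim.

*badoyem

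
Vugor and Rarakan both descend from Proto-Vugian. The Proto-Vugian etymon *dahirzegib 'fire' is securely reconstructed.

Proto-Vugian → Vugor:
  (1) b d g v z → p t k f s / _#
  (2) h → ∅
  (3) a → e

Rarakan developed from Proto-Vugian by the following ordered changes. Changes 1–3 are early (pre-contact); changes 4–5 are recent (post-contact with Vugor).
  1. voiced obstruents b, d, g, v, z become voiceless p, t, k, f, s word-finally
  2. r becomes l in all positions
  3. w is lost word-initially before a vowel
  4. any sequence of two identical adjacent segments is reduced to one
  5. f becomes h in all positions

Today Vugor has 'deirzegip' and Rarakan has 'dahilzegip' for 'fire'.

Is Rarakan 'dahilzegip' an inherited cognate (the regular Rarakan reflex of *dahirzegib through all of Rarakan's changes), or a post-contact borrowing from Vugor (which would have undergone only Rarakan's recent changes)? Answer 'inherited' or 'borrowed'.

If inherited, *dahirzegib would pass through all of Rarakan's changes:
Rarakan: start from *dahirzegib.
  rule 1 (final devoicing): dahirzegib → dahirzegip
  rule 2 (unconditioned shift): dahirzegip → dahilzegip
  rule 3: no change — dahilzegip
  rule 4: no change — dahilzegip
  rule 5: no change — dahilzegip
  ⇒ Rarakan dahilzegip
If borrowed from Vugor 'deirzegip' after the early changes, it would undergo only the recent ones:
  rule 4 (degemination): no change (deirzegip)
  rule 5 (unconditioned shift): no change (deirzegip)
  ⇒ as a loan: deirzegip
Rarakan 'dahilzegip' matches the inherited outcome exactly, so it is an inherited cognate, not a loan.

inherited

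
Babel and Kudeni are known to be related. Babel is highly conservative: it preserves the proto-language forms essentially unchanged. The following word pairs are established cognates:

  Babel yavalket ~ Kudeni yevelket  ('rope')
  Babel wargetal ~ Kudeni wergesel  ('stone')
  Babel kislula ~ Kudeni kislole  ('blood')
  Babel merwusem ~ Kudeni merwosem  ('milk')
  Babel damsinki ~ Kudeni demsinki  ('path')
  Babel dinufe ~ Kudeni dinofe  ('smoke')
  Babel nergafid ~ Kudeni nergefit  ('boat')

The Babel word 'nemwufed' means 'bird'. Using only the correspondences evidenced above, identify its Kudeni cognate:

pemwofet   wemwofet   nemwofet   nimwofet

dinufe ~ dinofe — Babel u corresponds to Kudeni o after a consonant, before a labial obstruent.
nergafid ~ nergefit — Babel d corresponds to Kudeni t word-finally.
Applying these to Babel 'nemwufed':
  nemwufed → nemwofed   (u→o after a consonant, before a labial obstruent)
  nemwofed → nemwofet   (d→t word-finally)
So the Kudeni cognate is 'nemwofet'.

nemwofet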